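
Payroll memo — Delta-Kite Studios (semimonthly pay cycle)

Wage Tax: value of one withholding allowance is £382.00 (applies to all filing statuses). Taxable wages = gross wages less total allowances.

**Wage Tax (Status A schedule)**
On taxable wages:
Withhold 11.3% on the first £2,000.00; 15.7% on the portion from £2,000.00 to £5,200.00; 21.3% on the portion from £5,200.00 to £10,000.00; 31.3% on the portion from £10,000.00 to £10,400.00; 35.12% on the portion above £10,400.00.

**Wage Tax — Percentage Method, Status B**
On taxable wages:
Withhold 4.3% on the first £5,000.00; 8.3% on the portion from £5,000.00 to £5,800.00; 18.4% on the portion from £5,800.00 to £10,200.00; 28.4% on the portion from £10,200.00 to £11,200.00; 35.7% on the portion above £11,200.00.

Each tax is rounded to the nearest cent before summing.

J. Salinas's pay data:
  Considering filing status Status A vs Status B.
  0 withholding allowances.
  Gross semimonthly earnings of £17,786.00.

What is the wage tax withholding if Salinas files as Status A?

£4,469.96

Wage Tax (Status A): taxable = £17,786.00
  £1,876.00 + 35.12% × (£17,786.00 − £10,400.00) = £1,876.00 + 35.12% × £7,386.00 = £4,469.96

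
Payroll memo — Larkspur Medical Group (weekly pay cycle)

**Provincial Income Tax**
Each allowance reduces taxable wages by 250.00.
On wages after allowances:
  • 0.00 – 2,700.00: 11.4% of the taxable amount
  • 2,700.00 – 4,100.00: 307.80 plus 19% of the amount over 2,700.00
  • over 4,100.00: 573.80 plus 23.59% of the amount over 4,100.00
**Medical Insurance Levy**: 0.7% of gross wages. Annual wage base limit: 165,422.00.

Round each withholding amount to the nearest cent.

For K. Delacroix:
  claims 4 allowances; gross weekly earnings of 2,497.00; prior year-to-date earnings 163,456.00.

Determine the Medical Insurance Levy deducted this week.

Medical Insurance Levy: cap 165,422.00 − YTD 163,456.00 = 1,966.00 subject; 0.7% × 1,966.00 = 13.76

13.76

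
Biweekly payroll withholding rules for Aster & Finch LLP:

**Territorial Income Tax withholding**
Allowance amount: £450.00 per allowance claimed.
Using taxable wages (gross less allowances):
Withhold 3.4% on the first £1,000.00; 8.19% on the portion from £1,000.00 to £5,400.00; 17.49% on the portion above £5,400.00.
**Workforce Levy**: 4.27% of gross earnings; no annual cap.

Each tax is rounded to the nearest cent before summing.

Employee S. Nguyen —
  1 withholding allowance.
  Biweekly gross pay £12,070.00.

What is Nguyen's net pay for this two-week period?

Territorial Income Tax: taxable = £12,070.00 − 1×£450.00 = £11,620.00
  £394.36 + 17.49% × (£11,620.00 − £5,400.00) = £394.36 + 17.49% × £6,220.00 = £1,482.24
Workforce Levy: 4.27% × £12,070.00 = £515.39
Total withheld: £1,482.24 + £515.39 = £1,997.63
Net pay: £12,070.00 − £1,997.63 = £10,072.37

£10,072.37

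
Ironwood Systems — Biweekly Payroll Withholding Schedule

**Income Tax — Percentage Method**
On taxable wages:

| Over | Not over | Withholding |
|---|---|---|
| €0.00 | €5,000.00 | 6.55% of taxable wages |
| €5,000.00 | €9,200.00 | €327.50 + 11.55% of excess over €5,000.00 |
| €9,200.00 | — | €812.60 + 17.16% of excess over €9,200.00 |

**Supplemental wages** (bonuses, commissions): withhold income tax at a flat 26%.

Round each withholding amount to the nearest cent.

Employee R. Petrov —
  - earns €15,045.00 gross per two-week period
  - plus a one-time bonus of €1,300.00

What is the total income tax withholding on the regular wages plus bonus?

€2,153.60

Income Tax: taxable = €15,045.00
  €812.60 + 17.16% × (€15,045.00 − €9,200.00) = €812.60 + 17.16% × €5,845.00 = €1,815.60
Supplemental (26% flat on bonus): 26% × €1,300.00 = €338.00
Total income tax: €1,815.60 + €338.00 = €2,153.60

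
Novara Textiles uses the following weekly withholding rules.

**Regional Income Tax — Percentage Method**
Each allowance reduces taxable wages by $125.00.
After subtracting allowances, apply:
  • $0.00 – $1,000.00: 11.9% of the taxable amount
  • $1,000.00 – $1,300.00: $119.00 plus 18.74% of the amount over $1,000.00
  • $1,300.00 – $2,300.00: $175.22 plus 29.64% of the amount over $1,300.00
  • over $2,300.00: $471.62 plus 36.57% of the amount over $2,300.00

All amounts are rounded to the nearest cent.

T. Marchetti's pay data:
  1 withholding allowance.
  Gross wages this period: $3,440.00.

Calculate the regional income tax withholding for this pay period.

Regional Income Tax: taxable = $3,440.00 − 1×$125.00 = $3,315.00
  $471.62 + 36.57% × ($3,315.00 − $2,300.00) = $471.62 + 36.57% × $1,015.00 = $842.81

$842.81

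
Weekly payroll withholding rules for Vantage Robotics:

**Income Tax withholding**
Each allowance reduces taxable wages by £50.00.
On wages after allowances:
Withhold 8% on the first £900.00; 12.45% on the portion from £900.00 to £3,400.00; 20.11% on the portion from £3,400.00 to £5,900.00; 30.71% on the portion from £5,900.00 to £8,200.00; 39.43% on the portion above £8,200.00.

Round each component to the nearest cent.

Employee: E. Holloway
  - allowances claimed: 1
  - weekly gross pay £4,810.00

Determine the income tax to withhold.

£656.75

Income Tax: taxable = £4,810.00 − 1×£50.00 = £4,760.00
  £383.25 + 20.11% × (£4,760.00 − £3,400.00) = £383.25 + 20.11% × £1,360.00 = £656.75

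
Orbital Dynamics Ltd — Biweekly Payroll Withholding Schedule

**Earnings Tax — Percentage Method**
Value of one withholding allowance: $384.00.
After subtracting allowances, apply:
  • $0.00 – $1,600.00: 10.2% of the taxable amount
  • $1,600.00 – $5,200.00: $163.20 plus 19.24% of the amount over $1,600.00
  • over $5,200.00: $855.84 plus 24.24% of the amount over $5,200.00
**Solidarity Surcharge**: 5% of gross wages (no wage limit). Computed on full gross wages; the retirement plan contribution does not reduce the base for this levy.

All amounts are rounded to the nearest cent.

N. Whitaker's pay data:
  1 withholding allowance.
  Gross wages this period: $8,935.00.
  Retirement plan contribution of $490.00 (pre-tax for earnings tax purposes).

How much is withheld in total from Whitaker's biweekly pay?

$1,996.10

Earnings Tax: taxable = $8,935.00 − $490.00 − 1×$384.00 = $8,061.00
  $855.84 + 24.24% × ($8,061.00 − $5,200.00) = $855.84 + 24.24% × $2,861.00 = $1,549.35
Solidarity Surcharge: 5% × $8,935.00 = $446.75
Total: $1,549.35 + $446.75 = $1,996.10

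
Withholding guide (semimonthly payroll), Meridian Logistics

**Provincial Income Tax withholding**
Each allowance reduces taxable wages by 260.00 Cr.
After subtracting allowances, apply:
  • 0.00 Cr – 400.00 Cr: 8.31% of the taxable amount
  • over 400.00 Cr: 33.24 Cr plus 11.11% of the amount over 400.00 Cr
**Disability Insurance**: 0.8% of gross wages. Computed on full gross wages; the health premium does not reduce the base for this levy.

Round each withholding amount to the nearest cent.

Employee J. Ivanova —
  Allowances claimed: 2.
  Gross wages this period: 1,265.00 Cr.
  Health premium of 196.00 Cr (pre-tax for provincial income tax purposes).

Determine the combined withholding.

59.91 Cr

Provincial Income Tax: taxable = 1,265.00 Cr − 196.00 Cr − 2×260.00 Cr = 549.00 Cr
  33.24 Cr + 11.11% × (549.00 Cr − 400.00 Cr) = 33.24 Cr + 11.11% × 149.00 Cr = 49.79 Cr
Disability Insurance: 0.8% × 1,265.00 Cr = 10.12 Cr
Total: 49.79 Cr + 10.12 Cr = 59.91 Cr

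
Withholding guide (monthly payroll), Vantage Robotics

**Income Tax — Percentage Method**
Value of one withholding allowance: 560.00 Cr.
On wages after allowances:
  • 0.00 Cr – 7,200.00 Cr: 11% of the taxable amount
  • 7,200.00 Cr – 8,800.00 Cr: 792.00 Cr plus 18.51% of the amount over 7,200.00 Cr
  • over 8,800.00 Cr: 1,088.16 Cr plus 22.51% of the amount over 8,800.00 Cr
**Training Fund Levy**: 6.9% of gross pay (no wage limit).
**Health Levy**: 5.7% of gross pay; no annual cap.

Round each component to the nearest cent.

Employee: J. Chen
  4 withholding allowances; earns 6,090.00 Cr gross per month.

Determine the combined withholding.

1,190.84 Cr

Income Tax: taxable = 6,090.00 Cr − 4×560.00 Cr = 3,850.00 Cr
  11% × 3,850.00 Cr = 423.50 Cr
Training Fund Levy: 6.9% × 6,090.00 Cr = 420.21 Cr
Health Levy: 5.7% × 6,090.00 Cr = 347.13 Cr
Total: 423.50 Cr + 420.21 Cr + 347.13 Cr = 1,190.84 Cr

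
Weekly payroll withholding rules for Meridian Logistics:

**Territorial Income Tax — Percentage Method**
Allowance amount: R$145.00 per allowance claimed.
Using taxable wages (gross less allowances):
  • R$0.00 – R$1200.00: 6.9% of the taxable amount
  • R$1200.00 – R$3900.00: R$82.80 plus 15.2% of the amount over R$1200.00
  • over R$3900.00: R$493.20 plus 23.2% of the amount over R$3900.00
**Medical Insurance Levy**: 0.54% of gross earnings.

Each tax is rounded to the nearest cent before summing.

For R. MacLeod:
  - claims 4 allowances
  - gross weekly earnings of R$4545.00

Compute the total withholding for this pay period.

Territorial Income Tax: taxable = R$4545.00 − 4×R$145.00 = R$3965.00
  R$493.20 + 23.2% × (R$3965.00 − R$3900.00) = R$493.20 + 23.2% × R$65.00 = R$508.28
Medical Insurance Levy: 0.54% × R$4545.00 = R$24.54
Total: R$508.28 + R$24.54 = R$532.82

R$532.82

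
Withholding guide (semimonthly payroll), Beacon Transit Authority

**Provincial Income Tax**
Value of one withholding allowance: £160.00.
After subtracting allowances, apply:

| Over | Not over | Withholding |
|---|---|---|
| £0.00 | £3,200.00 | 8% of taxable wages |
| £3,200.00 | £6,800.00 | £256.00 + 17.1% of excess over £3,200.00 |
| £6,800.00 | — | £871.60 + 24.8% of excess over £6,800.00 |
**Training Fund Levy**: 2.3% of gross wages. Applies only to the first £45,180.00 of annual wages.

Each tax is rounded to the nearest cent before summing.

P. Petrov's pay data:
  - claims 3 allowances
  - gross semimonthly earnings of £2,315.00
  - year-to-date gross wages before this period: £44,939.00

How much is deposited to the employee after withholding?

£2,162.66

Provincial Income Tax: taxable = £2,315.00 − 3×£160.00 = £1,835.00
  8% × £1,835.00 = £146.80
Training Fund Levy: cap £45,180.00 − YTD £44,939.00 = £241.00 subject; 2.3% × £241.00 = £5.54
Total withheld: £146.80 + £5.54 = £152.34
Net pay: £2,315.00 − £152.34 = £2,162.66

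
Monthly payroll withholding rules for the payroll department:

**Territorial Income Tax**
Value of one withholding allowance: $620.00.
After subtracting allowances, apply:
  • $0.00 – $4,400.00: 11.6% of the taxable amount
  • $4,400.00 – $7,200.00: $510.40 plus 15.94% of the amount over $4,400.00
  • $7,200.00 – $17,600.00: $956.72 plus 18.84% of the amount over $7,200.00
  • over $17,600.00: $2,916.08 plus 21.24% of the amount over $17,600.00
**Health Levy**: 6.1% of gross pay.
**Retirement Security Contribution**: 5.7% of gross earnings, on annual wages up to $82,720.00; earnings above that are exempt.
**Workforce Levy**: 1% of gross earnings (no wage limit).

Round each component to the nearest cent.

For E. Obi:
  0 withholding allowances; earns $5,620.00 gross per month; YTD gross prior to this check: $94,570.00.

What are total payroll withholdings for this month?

$1,103.89

Territorial Income Tax: taxable = $5,620.00
  $510.40 + 15.94% × ($5,620.00 − $4,400.00) = $510.40 + 15.94% × $1,220.00 = $704.87
Health Levy: 6.1% × $5,620.00 = $342.82
Retirement Security Contribution: YTD $94,570.00 ≥ cap $82,720.00 → $0.00
Workforce Levy: 1% × $5,620.00 = $56.20
Total: $704.87 + $342.82 + $0.00 + $56.20 = $1,103.89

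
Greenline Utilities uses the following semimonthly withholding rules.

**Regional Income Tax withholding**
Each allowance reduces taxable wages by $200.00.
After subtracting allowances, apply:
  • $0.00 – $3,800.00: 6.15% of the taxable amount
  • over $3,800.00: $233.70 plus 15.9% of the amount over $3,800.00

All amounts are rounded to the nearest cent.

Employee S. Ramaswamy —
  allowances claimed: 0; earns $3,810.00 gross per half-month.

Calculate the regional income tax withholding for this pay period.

$235.29

Regional Income Tax: taxable = $3,810.00
  $233.70 + 15.9% × ($3,810.00 − $3,800.00) = $233.70 + 15.9% × $10.00 = $235.29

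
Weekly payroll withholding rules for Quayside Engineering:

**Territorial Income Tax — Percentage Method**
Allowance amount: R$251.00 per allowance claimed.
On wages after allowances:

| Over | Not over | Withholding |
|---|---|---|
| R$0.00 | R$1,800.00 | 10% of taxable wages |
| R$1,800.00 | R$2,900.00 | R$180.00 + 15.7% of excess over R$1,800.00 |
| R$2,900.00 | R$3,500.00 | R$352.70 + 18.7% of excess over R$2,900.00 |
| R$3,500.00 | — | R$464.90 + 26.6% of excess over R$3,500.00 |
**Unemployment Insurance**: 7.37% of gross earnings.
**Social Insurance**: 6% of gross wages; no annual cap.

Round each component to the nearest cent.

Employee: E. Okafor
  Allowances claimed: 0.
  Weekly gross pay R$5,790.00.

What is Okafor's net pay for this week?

R$3,941.84

Territorial Income Tax: taxable = R$5,790.00
  R$464.90 + 26.6% × (R$5,790.00 − R$3,500.00) = R$464.90 + 26.6% × R$2,290.00 = R$1,074.04
Unemployment Insurance: 7.37% × R$5,790.00 = R$426.72
Social Insurance: 6% × R$5,790.00 = R$347.40
Total withheld: R$1,074.04 + R$426.72 + R$347.40 = R$1,848.16
Net pay: R$5,790.00 − R$1,848.16 = R$3,941.84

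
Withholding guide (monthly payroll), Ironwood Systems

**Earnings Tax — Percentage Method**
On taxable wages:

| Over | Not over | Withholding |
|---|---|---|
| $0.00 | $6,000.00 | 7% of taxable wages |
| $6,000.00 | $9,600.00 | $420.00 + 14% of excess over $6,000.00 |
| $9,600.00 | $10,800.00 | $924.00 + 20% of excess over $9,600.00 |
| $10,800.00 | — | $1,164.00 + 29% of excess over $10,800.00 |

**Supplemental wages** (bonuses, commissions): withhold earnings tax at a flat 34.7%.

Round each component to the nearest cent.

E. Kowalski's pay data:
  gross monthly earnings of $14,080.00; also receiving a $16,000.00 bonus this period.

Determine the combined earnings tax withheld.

Earnings Tax: taxable = $14,080.00
  $1,164.00 + 29% × ($14,080.00 − $10,800.00) = $1,164.00 + 29% × $3,280.00 = $2,115.20
Supplemental (34.7% flat on bonus): 34.7% × $16,000.00 = $5,552.00
Total earnings tax: $2,115.20 + $5,552.00 = $7,667.20

$7,667.20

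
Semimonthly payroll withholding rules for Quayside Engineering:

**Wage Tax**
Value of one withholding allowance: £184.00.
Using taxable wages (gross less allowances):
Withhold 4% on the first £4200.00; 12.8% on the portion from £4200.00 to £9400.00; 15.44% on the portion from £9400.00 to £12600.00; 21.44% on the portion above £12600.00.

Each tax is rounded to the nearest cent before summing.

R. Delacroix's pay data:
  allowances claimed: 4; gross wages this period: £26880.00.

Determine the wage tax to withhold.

£4231.51

Wage Tax: taxable = £26880.00 − 4×£184.00 = £26144.00
  £1327.68 + 21.44% × (£26144.00 − £12600.00) = £1327.68 + 21.44% × £13544.00 = £4231.51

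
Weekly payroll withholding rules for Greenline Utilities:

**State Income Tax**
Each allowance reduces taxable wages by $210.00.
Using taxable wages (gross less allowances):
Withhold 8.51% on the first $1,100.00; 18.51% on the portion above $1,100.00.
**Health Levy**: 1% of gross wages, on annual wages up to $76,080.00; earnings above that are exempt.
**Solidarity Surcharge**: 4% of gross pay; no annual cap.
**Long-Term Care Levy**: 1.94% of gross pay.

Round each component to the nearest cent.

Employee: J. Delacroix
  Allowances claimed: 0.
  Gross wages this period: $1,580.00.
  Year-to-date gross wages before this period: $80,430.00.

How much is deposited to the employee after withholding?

$1,303.69

State Income Tax: taxable = $1,580.00
  $93.61 + 18.51% × ($1,580.00 − $1,100.00) = $93.61 + 18.51% × $480.00 = $182.46
Health Levy: YTD $80,430.00 ≥ cap $76,080.00 → $0.00
Solidarity Surcharge: 4% × $1,580.00 = $63.20
Long-Term Care Levy: 1.94% × $1,580.00 = $30.65
Total withheld: $182.46 + $0.00 + $63.20 + $30.65 = $276.31
Net pay: $1,580.00 − $276.31 = $1,303.69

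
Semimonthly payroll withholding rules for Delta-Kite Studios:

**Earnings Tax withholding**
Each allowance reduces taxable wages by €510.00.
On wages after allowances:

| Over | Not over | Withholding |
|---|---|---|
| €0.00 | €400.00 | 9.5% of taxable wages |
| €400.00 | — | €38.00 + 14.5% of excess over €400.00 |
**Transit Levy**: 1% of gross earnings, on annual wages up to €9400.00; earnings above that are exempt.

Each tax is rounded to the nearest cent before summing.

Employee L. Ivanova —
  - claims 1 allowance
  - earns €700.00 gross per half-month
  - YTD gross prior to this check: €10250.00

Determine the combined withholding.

€18.05

Earnings Tax: taxable = €700.00 − 1×€510.00 = €190.00
  9.5% × €190.00 = €18.05
Transit Levy: YTD €10250.00 ≥ cap €9400.00 → €0.00
Total: €18.05 + €0.00 = €18.05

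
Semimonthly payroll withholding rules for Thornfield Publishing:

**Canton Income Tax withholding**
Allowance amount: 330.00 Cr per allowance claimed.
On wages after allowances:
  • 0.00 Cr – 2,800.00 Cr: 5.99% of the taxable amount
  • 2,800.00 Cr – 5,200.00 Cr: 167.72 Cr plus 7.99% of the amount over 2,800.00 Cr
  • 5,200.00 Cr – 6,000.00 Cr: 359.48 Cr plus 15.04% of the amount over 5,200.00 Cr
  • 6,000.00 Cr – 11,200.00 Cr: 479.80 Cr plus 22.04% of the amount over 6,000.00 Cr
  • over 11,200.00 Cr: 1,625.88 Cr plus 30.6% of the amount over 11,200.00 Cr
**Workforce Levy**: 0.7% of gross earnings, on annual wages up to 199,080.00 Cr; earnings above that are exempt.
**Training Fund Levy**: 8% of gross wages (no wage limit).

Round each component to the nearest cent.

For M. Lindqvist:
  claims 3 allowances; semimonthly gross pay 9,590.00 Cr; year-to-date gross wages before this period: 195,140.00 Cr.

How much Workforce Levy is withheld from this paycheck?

27.58 Cr

Workforce Levy: cap 199,080.00 Cr − YTD 195,140.00 Cr = 3,940.00 Cr subject; 0.7% × 3,940.00 Cr = 27.58 Cr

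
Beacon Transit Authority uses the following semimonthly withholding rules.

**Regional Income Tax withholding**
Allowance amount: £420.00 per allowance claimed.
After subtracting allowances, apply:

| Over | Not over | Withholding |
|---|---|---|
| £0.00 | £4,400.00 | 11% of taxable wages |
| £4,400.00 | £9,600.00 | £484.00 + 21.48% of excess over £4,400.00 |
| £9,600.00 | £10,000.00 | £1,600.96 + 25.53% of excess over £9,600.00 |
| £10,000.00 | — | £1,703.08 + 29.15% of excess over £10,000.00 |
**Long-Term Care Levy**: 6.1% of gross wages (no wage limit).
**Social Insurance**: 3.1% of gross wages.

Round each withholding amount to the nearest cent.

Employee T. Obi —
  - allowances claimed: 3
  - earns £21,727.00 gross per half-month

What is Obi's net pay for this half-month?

£14,973.90

Regional Income Tax: taxable = £21,727.00 − 3×£420.00 = £20,467.00
  £1,703.08 + 29.15% × (£20,467.00 − £10,000.00) = £1,703.08 + 29.15% × £10,467.00 = £4,754.21
Long-Term Care Levy: 6.1% × £21,727.00 = £1,325.35
Social Insurance: 3.1% × £21,727.00 = £673.54
Total withheld: £4,754.21 + £1,325.35 + £673.54 = £6,753.10
Net pay: £21,727.00 − £6,753.10 = £14,973.90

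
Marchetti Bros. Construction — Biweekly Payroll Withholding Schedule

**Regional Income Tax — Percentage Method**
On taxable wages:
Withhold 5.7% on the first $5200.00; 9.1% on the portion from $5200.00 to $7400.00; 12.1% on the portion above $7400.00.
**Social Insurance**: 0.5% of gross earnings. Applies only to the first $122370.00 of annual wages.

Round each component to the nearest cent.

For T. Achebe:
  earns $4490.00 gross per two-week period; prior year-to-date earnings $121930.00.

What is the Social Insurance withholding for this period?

$2.20

Social Insurance: cap $122370.00 − YTD $121930.00 = $440.00 subject; 0.5% × $440.00 = $2.20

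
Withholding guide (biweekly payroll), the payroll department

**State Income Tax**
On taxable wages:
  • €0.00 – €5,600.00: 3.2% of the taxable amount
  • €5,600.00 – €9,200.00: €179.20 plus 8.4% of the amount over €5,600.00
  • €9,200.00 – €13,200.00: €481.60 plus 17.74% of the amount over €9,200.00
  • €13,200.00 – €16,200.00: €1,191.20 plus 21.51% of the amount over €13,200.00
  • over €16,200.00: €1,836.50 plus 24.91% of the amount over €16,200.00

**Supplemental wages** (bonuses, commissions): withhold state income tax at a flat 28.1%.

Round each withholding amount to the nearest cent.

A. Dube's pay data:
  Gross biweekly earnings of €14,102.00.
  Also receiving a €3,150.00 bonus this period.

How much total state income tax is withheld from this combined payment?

€2,270.37

State Income Tax: taxable = €14,102.00
  €1,191.20 + 21.51% × (€14,102.00 − €13,200.00) = €1,191.20 + 21.51% × €902.00 = €1,385.22
Supplemental (28.1% flat on bonus): 28.1% × €3,150.00 = €885.15
Total state income tax: €1,385.22 + €885.15 = €2,270.37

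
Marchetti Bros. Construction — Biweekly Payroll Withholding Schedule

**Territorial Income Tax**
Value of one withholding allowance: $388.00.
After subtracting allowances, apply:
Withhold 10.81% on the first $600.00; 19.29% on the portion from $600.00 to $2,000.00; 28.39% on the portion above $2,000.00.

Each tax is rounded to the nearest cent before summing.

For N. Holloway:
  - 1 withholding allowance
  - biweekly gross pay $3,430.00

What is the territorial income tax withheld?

Territorial Income Tax: taxable = $3,430.00 − 1×$388.00 = $3,042.00
  $334.92 + 28.39% × ($3,042.00 − $2,000.00) = $334.92 + 28.39% × $1,042.00 = $630.74

$630.74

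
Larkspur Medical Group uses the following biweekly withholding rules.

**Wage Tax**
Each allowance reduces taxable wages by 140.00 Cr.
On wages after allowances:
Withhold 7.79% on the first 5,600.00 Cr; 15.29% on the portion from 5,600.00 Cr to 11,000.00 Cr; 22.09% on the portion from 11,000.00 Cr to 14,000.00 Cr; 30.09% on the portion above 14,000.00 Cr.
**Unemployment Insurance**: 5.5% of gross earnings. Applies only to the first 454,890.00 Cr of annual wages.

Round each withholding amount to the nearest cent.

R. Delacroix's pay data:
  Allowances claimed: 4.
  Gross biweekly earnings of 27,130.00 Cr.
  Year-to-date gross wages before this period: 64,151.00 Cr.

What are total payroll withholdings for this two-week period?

7,199.06 Cr

Wage Tax: taxable = 27,130.00 Cr − 4×140.00 Cr = 26,570.00 Cr
  1,924.60 Cr + 30.09% × (26,570.00 Cr − 14,000.00 Cr) = 1,924.60 Cr + 30.09% × 12,570.00 Cr = 5,706.91 Cr
Unemployment Insurance: 5.5% × 27,130.00 Cr = 1,492.15 Cr
Total: 5,706.91 Cr + 1,492.15 Cr = 7,199.06 Cr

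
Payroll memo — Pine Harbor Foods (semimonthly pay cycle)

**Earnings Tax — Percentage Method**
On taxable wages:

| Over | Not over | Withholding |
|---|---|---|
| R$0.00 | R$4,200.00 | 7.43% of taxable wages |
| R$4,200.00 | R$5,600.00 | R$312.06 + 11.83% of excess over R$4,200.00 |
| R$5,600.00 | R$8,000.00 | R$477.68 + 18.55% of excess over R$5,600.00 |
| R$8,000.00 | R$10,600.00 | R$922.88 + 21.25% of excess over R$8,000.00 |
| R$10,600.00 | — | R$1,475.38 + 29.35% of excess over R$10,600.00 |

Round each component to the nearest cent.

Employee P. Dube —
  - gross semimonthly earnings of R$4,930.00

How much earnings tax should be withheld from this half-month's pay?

R$398.42

Earnings Tax: taxable = R$4,930.00
  R$312.06 + 11.83% × (R$4,930.00 − R$4,200.00) = R$312.06 + 11.83% × R$730.00 = R$398.42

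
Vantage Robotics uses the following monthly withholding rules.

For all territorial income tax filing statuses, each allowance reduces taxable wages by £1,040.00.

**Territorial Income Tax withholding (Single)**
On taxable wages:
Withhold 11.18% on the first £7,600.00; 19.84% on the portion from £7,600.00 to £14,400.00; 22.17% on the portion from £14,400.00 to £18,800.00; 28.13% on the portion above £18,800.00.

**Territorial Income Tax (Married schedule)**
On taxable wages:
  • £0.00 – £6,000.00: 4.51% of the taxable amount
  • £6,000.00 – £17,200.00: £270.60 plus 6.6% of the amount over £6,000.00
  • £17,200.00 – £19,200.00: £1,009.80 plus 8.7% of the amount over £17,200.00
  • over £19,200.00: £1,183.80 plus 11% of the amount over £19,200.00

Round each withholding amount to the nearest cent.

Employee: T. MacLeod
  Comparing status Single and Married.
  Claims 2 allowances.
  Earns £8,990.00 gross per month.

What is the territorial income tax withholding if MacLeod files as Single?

Territorial Income Tax (Single): taxable = £8,990.00 − 2×£1,040.00 = £6,910.00
  11.18% × £6,910.00 = £772.54

£772.54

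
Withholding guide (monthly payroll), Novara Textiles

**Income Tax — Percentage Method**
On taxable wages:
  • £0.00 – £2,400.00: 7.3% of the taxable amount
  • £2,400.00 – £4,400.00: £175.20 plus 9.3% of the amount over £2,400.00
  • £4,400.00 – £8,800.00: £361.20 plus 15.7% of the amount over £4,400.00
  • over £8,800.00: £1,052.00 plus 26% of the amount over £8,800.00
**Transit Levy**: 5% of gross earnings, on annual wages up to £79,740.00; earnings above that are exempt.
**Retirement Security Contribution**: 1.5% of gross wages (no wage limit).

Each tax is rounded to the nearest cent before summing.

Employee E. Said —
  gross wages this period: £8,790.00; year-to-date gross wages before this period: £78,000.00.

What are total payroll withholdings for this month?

Income Tax: taxable = £8,790.00
  £361.20 + 15.7% × (£8,790.00 − £4,400.00) = £361.20 + 15.7% × £4,390.00 = £1,050.43
Transit Levy: cap £79,740.00 − YTD £78,000.00 = £1,740.00 subject; 5% × £1,740.00 = £87.00
Retirement Security Contribution: 1.5% × £8,790.00 = £131.85
Total: £1,050.43 + £87.00 + £131.85 = £1,269.28

£1,269.28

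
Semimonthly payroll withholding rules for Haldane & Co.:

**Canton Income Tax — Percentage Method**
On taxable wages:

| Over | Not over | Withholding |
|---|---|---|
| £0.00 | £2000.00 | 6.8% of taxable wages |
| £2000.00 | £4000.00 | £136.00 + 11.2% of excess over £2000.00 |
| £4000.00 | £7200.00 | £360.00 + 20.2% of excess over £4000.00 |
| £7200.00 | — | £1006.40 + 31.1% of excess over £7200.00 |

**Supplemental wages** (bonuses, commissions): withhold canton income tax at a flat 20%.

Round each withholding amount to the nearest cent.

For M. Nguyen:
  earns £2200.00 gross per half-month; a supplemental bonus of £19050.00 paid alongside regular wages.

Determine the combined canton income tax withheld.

£3968.40

Canton Income Tax: taxable = £2200.00
  £136.00 + 11.2% × (£2200.00 − £2000.00) = £136.00 + 11.2% × £200.00 = £158.40
Supplemental (20% flat on bonus): 20% × £19050.00 = £3810.00
Total canton income tax: £158.40 + £3810.00 = £3968.40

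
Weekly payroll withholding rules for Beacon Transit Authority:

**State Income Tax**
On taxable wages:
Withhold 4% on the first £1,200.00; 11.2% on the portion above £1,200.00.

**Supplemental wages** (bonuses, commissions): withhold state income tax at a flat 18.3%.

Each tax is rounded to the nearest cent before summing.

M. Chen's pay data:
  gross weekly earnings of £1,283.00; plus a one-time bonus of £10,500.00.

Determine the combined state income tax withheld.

State Income Tax: taxable = £1,283.00
  £48.00 + 11.2% × (£1,283.00 − £1,200.00) = £48.00 + 11.2% × £83.00 = £57.30
Supplemental (18.3% flat on bonus): 18.3% × £10,500.00 = £1,921.50
Total state income tax: £57.30 + £1,921.50 = £1,978.80

£1,978.80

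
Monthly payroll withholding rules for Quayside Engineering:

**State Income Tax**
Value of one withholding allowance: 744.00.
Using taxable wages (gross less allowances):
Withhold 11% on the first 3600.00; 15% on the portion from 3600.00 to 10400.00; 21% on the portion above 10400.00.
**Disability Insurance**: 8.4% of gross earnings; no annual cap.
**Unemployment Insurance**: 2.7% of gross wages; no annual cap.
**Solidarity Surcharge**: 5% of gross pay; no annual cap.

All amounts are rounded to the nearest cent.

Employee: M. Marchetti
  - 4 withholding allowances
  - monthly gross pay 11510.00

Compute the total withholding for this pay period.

State Income Tax: taxable = 11510.00 − 4×744.00 = 8534.00
  396.00 + 15% × (8534.00 − 3600.00) = 396.00 + 15% × 4934.00 = 1136.10
Disability Insurance: 8.4% × 11510.00 = 966.84
Unemployment Insurance: 2.7% × 11510.00 = 310.77
Solidarity Surcharge: 5% × 11510.00 = 575.50
Total: 1136.10 + 966.84 + 310.77 + 575.50 = 2989.21

2989.21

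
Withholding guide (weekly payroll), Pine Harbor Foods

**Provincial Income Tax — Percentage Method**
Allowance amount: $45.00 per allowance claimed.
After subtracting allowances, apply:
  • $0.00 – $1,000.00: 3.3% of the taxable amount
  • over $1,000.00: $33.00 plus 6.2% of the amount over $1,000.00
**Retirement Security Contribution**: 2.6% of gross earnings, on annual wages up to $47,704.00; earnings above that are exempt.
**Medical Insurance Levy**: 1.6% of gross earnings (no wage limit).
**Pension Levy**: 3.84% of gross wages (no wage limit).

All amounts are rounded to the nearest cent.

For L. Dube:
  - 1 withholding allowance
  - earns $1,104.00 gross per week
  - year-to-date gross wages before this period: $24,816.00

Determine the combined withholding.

Provincial Income Tax: taxable = $1,104.00 − 1×$45.00 = $1,059.00
  $33.00 + 6.2% × ($1,059.00 − $1,000.00) = $33.00 + 6.2% × $59.00 = $36.66
Retirement Security Contribution: 2.6% × $1,104.00 = $28.70
Medical Insurance Levy: 1.6% × $1,104.00 = $17.66
Pension Levy: 3.84% × $1,104.00 = $42.39
Total: $36.66 + $28.70 + $17.66 + $42.39 = $125.41

$125.41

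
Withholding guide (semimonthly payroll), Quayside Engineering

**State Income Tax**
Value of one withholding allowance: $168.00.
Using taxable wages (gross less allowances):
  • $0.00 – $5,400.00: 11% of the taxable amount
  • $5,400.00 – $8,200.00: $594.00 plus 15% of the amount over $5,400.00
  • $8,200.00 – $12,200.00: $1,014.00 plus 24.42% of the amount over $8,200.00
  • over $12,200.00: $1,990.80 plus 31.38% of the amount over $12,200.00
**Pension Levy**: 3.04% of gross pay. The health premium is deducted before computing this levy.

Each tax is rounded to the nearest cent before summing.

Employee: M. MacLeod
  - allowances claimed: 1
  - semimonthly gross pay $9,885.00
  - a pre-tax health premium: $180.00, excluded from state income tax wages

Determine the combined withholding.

$1,635.53

State Income Tax: taxable = $9,885.00 − $180.00 − 1×$168.00 = $9,537.00
  $1,014.00 + 24.42% × ($9,537.00 − $8,200.00) = $1,014.00 + 24.42% × $1,337.00 = $1,340.50
Pension Levy: 3.04% × $9,705.00 = $295.03
Total: $1,340.50 + $295.03 = $1,635.53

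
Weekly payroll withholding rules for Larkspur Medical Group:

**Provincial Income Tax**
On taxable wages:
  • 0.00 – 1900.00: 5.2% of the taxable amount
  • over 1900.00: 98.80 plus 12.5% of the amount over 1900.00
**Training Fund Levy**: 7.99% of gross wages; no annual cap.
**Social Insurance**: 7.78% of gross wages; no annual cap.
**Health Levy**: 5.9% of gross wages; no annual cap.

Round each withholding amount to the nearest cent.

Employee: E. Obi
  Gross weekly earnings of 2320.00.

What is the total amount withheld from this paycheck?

654.05

Provincial Income Tax: taxable = 2320.00
  98.80 + 12.5% × (2320.00 − 1900.00) = 98.80 + 12.5% × 420.00 = 151.30
Training Fund Levy: 7.99% × 2320.00 = 185.37
Social Insurance: 7.78% × 2320.00 = 180.50
Health Levy: 5.9% × 2320.00 = 136.88
Total: 151.30 + 185.37 + 180.50 + 136.88 = 654.05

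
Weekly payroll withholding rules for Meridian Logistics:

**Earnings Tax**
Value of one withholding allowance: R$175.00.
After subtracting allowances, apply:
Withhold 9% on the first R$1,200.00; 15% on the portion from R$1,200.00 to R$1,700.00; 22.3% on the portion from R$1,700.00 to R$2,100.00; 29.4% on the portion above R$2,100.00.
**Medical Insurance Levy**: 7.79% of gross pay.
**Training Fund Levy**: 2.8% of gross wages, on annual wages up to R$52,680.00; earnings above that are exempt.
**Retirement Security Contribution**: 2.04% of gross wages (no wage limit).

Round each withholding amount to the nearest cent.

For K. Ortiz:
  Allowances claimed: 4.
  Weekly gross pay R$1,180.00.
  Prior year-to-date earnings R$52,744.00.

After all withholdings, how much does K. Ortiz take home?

Earnings Tax: taxable = R$1,180.00 − 4×R$175.00 = R$480.00
  9% × R$480.00 = R$43.20
Medical Insurance Levy: 7.79% × R$1,180.00 = R$91.92
Training Fund Levy: YTD R$52,744.00 ≥ cap R$52,680.00 → R$0.00
Retirement Security Contribution: 2.04% × R$1,180.00 = R$24.07
Total withheld: R$43.20 + R$91.92 + R$0.00 + R$24.07 = R$159.19
Net pay: R$1,180.00 − R$159.19 = R$1,020.81

R$1,020.81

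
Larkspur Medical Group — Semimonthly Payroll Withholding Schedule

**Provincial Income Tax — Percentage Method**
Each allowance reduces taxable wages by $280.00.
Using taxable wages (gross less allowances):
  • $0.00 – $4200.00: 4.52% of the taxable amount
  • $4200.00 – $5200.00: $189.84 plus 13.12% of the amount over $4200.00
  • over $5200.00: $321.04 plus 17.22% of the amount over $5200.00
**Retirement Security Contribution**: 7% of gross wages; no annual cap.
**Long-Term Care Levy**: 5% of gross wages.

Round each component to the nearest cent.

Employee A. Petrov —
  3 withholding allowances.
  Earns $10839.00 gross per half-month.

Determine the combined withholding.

$2448.11

Provincial Income Tax: taxable = $10839.00 − 3×$280.00 = $9999.00
  $321.04 + 17.22% × ($9999.00 − $5200.00) = $321.04 + 17.22% × $4799.00 = $1147.43
Retirement Security Contribution: 7% × $10839.00 = $758.73
Long-Term Care Levy: 5% × $10839.00 = $541.95
Total: $1147.43 + $758.73 + $541.95 = $2448.11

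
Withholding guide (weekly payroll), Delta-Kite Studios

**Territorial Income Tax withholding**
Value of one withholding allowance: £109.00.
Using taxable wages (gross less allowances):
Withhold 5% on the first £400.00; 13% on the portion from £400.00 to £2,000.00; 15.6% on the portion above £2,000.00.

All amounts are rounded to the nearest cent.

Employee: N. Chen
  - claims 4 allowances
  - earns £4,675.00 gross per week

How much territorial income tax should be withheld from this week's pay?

£577.28

Territorial Income Tax: taxable = £4,675.00 − 4×£109.00 = £4,239.00
  £228.00 + 15.6% × (£4,239.00 − £2,000.00) = £228.00 + 15.6% × £2,239.00 = £577.28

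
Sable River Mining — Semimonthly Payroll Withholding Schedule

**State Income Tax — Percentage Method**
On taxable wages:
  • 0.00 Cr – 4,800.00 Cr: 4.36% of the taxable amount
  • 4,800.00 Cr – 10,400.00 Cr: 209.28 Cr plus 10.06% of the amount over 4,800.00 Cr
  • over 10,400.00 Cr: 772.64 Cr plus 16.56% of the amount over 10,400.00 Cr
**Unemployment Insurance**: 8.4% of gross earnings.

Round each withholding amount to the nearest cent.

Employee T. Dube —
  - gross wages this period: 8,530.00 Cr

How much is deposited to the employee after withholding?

7,228.96 Cr

State Income Tax: taxable = 8,530.00 Cr
  209.28 Cr + 10.06% × (8,530.00 Cr − 4,800.00 Cr) = 209.28 Cr + 10.06% × 3,730.00 Cr = 584.52 Cr
Unemployment Insurance: 8.4% × 8,530.00 Cr = 716.52 Cr
Total withheld: 584.52 Cr + 716.52 Cr = 1,301.04 Cr
Net pay: 8,530.00 Cr − 1,301.04 Cr = 7,228.96 Cr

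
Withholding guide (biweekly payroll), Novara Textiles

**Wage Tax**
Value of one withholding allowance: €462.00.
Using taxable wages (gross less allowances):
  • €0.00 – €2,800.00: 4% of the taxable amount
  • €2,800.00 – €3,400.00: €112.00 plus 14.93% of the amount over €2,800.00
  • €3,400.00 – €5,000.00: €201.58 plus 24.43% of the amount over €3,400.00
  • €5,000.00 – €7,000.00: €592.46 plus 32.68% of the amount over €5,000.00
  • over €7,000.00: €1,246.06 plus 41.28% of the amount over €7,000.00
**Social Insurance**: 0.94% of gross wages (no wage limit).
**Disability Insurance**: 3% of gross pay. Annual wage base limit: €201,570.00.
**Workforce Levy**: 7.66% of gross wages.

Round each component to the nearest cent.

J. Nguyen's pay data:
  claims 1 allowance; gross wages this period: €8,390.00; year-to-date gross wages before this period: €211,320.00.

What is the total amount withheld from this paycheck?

€2,350.68

Wage Tax: taxable = €8,390.00 − 1×€462.00 = €7,928.00
  €1,246.06 + 41.28% × (€7,928.00 − €7,000.00) = €1,246.06 + 41.28% × €928.00 = €1,629.14
Social Insurance: 0.94% × €8,390.00 = €78.87
Disability Insurance: YTD €211,320.00 ≥ cap €201,570.00 → €0.00
Workforce Levy: 7.66% × €8,390.00 = €642.67
Total: €1,629.14 + €78.87 + €0.00 + €642.67 = €2,350.68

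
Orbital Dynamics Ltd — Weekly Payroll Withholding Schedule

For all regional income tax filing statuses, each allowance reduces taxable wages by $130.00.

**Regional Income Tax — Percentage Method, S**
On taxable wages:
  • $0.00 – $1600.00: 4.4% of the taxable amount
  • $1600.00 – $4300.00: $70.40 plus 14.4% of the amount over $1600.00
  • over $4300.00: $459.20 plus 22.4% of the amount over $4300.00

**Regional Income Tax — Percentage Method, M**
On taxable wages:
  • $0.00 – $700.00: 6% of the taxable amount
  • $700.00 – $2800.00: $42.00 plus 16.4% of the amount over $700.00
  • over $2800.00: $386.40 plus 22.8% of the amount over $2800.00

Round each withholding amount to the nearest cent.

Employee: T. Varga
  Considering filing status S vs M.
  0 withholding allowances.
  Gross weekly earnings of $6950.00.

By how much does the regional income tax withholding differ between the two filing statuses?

Regional Income Tax (S): taxable = $6950.00
  $459.20 + 22.4% × ($6950.00 − $4300.00) = $459.20 + 22.4% × $2650.00 = $1052.80
Regional Income Tax (M): taxable = $6950.00
  $386.40 + 22.8% × ($6950.00 − $2800.00) = $386.40 + 22.8% × $4150.00 = $1332.60
Difference: |$1052.80 − $1332.60| = $279.80 (higher under M)

$279.80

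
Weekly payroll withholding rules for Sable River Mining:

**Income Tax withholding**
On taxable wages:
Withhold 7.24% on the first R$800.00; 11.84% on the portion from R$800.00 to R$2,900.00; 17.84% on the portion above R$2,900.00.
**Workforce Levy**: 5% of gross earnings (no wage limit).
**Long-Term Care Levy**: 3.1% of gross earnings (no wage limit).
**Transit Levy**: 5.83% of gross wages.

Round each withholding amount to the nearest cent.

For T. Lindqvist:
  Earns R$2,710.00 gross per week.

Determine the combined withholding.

R$661.56

Income Tax: taxable = R$2,710.00
  R$57.92 + 11.84% × (R$2,710.00 − R$800.00) = R$57.92 + 11.84% × R$1,910.00 = R$284.06
Workforce Levy: 5% × R$2,710.00 = R$135.50
Long-Term Care Levy: 3.1% × R$2,710.00 = R$84.01
Transit Levy: 5.83% × R$2,710.00 = R$157.99
Total: R$284.06 + R$135.50 + R$84.01 + R$157.99 = R$661.56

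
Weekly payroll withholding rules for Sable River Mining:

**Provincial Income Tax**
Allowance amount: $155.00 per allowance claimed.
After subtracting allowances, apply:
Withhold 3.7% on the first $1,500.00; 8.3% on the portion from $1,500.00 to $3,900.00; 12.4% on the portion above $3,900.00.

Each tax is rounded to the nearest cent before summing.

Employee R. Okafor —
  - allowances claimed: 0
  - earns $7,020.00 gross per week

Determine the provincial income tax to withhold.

Provincial Income Tax: taxable = $7,020.00
  $254.70 + 12.4% × ($7,020.00 − $3,900.00) = $254.70 + 12.4% × $3,120.00 = $641.58

$641.58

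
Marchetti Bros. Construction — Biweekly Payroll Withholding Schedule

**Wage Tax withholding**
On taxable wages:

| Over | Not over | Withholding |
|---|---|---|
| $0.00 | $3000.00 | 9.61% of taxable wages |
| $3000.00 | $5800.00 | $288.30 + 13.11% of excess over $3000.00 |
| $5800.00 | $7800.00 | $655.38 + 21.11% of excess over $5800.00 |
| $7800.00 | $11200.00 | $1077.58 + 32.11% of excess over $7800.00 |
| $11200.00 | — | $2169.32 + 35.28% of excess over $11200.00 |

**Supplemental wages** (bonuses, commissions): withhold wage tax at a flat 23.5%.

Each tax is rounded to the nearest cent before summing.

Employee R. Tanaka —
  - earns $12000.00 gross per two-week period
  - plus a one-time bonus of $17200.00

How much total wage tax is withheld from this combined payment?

$6493.56

Wage Tax: taxable = $12000.00
  $2169.32 + 35.28% × ($12000.00 − $11200.00) = $2169.32 + 35.28% × $800.00 = $2451.56
Supplemental (23.5% flat on bonus): 23.5% × $17200.00 = $4042.00
Total wage tax: $2451.56 + $4042.00 = $6493.56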